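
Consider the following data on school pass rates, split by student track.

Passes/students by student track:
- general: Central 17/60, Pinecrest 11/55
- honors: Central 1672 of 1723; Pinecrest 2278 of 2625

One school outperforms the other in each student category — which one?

Central

General: Central 17/60 = 28.3%, Pinecrest 11/55 = 20.0% → Central
Honors: Central 1672/1723 = 97.0%, Pinecrest 2278/2625 = 86.8% → Central
Central has the higher rate in both groups.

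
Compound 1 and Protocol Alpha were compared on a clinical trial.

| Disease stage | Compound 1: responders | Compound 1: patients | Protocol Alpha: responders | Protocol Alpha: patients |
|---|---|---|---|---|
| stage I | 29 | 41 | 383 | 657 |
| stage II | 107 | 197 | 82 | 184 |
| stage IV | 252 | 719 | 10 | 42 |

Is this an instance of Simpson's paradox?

Stage I: Compound 1 29/41 = 70.7%, Protocol Alpha 383/657 = 58.3% → Compound 1
Stage II: Compound 1 107/197 = 54.3%, Protocol Alpha 82/184 = 44.6% → Compound 1
Stage IV: Compound 1 252/719 = 35.0%, Protocol Alpha 10/42 = 23.8% → Compound 1
Overall: Compound 1 388/957 = 40.5%, Protocol Alpha 475/883 = 53.8% → Protocol Alpha
Compound 1 wins each disease group but Protocol Alpha wins overall — the comparison reverses. Compound 1's patients skew toward stage IV, which has a lower base rate.

Yes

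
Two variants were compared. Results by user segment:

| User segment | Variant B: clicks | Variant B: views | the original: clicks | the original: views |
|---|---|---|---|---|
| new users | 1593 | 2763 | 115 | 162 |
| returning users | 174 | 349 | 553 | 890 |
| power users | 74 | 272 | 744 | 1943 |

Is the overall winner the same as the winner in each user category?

New users: Variant B 1593/2763 = 57.7%, the original 115/162 = 71.0% → the original
Returning users: Variant B 174/349 = 49.9%, the original 553/890 = 62.1% → the original
Power users: Variant B 74/272 = 27.2%, the original 744/1943 = 38.3% → the original
Overall: Variant B 1841/3384 = 54.4%, the original 1412/2995 = 47.1% → Variant B
The original wins each user group but Variant B wins overall — the comparison reverses. The original's views skew toward power users, which has a lower base rate.

No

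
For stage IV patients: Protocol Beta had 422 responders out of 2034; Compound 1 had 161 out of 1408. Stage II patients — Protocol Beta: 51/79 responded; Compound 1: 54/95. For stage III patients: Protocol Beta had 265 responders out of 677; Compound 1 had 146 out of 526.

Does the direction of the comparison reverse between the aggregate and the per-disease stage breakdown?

No

Stage IV: Protocol Beta 422/2034 = 20.7%, Compound 1 161/1408 = 11.4% → Protocol Beta
Stage II: Protocol Beta 51/79 = 64.6%, Compound 1 54/95 = 56.8% → Protocol Beta
Stage III: Protocol Beta 265/677 = 39.1%, Compound 1 146/526 = 27.8% → Protocol Beta
Overall: Protocol Beta 738/2790 = 26.5%, Compound 1 361/2029 = 17.8% → Protocol Beta
Protocol Beta wins overall and in every disease group — no reversal.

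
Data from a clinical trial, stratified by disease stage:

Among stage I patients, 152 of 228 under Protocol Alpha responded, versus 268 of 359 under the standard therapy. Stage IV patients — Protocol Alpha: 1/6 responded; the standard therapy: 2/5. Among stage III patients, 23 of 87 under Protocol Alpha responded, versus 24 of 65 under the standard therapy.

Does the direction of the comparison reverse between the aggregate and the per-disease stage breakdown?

Stage I: Protocol Alpha 152/228 = 66.7%, the standard therapy 268/359 = 74.7% → the standard therapy
Stage IV: Protocol Alpha 1/6 = 16.7%, the standard therapy 2/5 = 40.0% → the standard therapy
Stage III: Protocol Alpha 23/87 = 26.4%, the standard therapy 24/65 = 36.9% → the standard therapy
Overall: Protocol Alpha 176/321 = 54.8%, the standard therapy 294/429 = 68.5% → the standard therapy
The standard therapy wins overall and in every disease group — no reversal.

No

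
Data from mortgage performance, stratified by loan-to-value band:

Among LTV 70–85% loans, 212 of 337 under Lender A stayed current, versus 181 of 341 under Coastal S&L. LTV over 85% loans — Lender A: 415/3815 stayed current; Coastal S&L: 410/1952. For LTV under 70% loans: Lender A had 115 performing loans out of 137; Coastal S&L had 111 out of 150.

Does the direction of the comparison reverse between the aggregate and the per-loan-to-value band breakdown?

LTV 70–85%: Lender A 212/337 = 62.9%, Coastal S&L 181/341 = 53.1% → Lender A
LTV over 85%: Lender A 415/3815 = 10.9%, Coastal S&L 410/1952 = 21.0% → Coastal S&L
LTV under 70%: Lender A 115/137 = 83.9%, Coastal S&L 111/150 = 74.0% → Lender A
Overall: Lender A 742/4289 = 17.3%, Coastal S&L 702/2443 = 28.7% → Coastal S&L
Neither sweeps: Lender A wins 2 of 3 groups, Coastal S&L wins 1. Coastal S&L wins overall but not every group — no Simpson reversal.

No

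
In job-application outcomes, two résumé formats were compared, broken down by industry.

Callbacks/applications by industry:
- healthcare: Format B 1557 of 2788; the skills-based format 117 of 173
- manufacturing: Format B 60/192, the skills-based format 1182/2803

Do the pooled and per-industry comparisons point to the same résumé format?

No

Healthcare: Format B 1557/2788 = 55.8%, the skills-based format 117/173 = 67.6% → the skills-based format
Manufacturing: Format B 60/192 = 31.2%, the skills-based format 1182/2803 = 42.2% → the skills-based format
Overall: Format B 1617/2980 = 54.3%, the skills-based format 1299/2976 = 43.6% → Format B
The skills-based format wins each industry group but Format B wins overall — the comparison reverses. The skills-based format's applications skew toward manufacturing, which has a lower base rate.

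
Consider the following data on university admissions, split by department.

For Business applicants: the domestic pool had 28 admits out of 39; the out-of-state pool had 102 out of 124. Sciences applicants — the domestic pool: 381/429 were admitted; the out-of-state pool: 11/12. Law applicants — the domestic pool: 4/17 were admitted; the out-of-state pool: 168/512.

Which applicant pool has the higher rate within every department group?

the out-of-state pool

Business: the domestic pool 28/39 = 71.8%, the out-of-state pool 102/124 = 82.3% → the out-of-state pool
Sciences: the domestic pool 381/429 = 88.8%, the out-of-state pool 11/12 = 91.7% → the out-of-state pool
Law: the domestic pool 4/17 = 23.5%, the out-of-state pool 168/512 = 32.8% → the out-of-state pool
The out-of-state pool has the higher rate in all 3 groups.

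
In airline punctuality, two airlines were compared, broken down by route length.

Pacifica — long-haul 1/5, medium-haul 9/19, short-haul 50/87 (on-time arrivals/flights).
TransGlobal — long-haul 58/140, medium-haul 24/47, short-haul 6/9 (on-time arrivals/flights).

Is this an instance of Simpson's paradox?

Yes

Long-haul: Pacifica 1/5 = 20.0%, TransGlobal 58/140 = 41.4% → TransGlobal
Medium-haul: Pacifica 9/19 = 47.4%, TransGlobal 24/47 = 51.1% → TransGlobal
Short-haul: Pacifica 50/87 = 57.5%, TransGlobal 6/9 = 66.7% → TransGlobal
Overall: Pacifica 60/111 = 54.1%, TransGlobal 88/196 = 44.9% → Pacifica
TransGlobal wins each route group but Pacifica wins overall — the comparison reverses. TransGlobal's flights skew toward long-haul, which has a lower base rate.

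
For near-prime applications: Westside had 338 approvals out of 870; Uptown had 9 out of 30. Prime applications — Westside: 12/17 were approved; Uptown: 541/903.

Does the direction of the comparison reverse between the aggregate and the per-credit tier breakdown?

Near-prime: Westside 338/870 = 38.9%, Uptown 9/30 = 30.0% → Westside
Prime: Westside 12/17 = 70.6%, Uptown 541/903 = 59.9% → Westside
Overall: Westside 350/887 = 39.5%, Uptown 550/933 = 58.9% → Uptown
Westside wins each credit group but Uptown wins overall — the comparison reverses. Westside's applications skew toward near-prime, which has a lower base rate.

Yes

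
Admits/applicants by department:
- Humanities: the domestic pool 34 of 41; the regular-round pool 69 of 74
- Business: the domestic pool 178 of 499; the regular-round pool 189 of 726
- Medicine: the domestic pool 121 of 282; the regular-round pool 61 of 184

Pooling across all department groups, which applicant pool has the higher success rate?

the domestic pool

Humanities: the domestic pool 34/41 = 82.9%, the regular-round pool 69/74 = 93.2% → the regular-round pool
Business: the domestic pool 178/499 = 35.7%, the regular-round pool 189/726 = 26.0% → the domestic pool
Medicine: the domestic pool 121/282 = 42.9%, the regular-round pool 61/184 = 33.2% → the domestic pool
Overall: the domestic pool 333/822 = 40.5%, the regular-round pool 319/984 = 32.4% → the domestic pool
(Neither sweeps every department group, but the domestic pool has the higher pooled rate.)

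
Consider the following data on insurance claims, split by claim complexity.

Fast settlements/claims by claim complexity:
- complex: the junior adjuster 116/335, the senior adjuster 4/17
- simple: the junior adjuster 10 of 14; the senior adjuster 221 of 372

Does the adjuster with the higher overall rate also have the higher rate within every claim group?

Complex: the junior adjuster 116/335 = 34.6%, the senior adjuster 4/17 = 23.5% → the junior adjuster
Simple: the junior adjuster 10/14 = 71.4%, the senior adjuster 221/372 = 59.4% → the junior adjuster
Overall: the junior adjuster 126/349 = 36.1%, the senior adjuster 225/389 = 57.8% → the senior adjuster
The junior adjuster wins each claim group but the senior adjuster wins overall — the comparison reverses. The junior adjuster's claims skew toward complex, which has a lower base rate.

No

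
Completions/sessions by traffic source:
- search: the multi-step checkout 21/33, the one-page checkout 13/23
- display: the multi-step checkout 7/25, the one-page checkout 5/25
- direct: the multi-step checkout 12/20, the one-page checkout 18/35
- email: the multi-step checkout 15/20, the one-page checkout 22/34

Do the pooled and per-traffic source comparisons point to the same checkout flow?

Yes

Search: the multi-step checkout 21/33 = 63.6%, the one-page checkout 13/23 = 56.5% → the multi-step checkout
Display: the multi-step checkout 7/25 = 28.0%, the one-page checkout 5/25 = 20.0% → the multi-step checkout
Direct: the multi-step checkout 12/20 = 60.0%, the one-page checkout 18/35 = 51.4% → the multi-step checkout
Email: the multi-step checkout 15/20 = 75.0%, the one-page checkout 22/34 = 64.7% → the multi-step checkout
Overall: the multi-step checkout 55/98 = 56.1%, the one-page checkout 58/117 = 49.6% → the multi-step checkout
The multi-step checkout wins overall and in every traffic group — no reversal.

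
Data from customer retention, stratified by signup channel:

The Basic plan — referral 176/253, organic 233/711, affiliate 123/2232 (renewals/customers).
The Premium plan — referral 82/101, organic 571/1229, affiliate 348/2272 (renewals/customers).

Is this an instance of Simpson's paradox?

Referral: the Basic plan 176/253 = 69.6%, the Premium plan 82/101 = 81.2% → the Premium plan
Organic: the Basic plan 233/711 = 32.8%, the Premium plan 571/1229 = 46.5% → the Premium plan
Affiliate: the Basic plan 123/2232 = 5.5%, the Premium plan 348/2272 = 15.3% → the Premium plan
Overall: the Basic plan 532/3196 = 16.6%, the Premium plan 1001/3602 = 27.8% → the Premium plan
The Premium plan wins overall and in every signup group — no reversal.

No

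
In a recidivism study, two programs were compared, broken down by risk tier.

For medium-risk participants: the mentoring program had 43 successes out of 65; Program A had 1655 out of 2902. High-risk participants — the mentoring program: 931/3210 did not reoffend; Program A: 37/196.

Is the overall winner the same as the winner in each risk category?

No

Medium-risk: the mentoring program 43/65 = 66.2%, Program A 1655/2902 = 57.0% → the mentoring program
High-risk: the mentoring program 931/3210 = 29.0%, Program A 37/196 = 18.9% → the mentoring program
Overall: the mentoring program 974/3275 = 29.7%, Program A 1692/3098 = 54.6% → Program A
The mentoring program wins each risk group but Program A wins overall — the comparison reverses. The mentoring program's participants skew toward high-risk, which has a lower base rate.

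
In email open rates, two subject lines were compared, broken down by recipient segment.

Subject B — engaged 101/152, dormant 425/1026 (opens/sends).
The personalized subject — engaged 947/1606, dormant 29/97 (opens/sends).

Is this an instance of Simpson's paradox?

Yes

Engaged: Subject B 101/152 = 66.4%, the personalized subject 947/1606 = 59.0% → Subject B
Dormant: Subject B 425/1026 = 41.4%, the personalized subject 29/97 = 29.9% → Subject B
Overall: Subject B 526/1178 = 44.7%, the personalized subject 976/1703 = 57.3% → the personalized subject
Subject B wins each recipient group but the personalized subject wins overall — the comparison reverses. Subject B's sends skew toward dormant, which has a lower base rate.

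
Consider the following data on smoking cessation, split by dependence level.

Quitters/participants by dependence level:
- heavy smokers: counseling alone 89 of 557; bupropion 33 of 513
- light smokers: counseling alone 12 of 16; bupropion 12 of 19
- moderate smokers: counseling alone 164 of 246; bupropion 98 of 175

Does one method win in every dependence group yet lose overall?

Heavy smokers: counseling alone 89/557 = 16.0%, bupropion 33/513 = 6.4% → counseling alone
Light smokers: counseling alone 12/16 = 75.0%, bupropion 12/19 = 63.2% → counseling alone
Moderate smokers: counseling alone 164/246 = 66.7%, bupropion 98/175 = 56.0% → counseling alone
Overall: counseling alone 265/819 = 32.4%, bupropion 143/707 = 20.2% → counseling alone
Counseling alone wins overall and in every dependence group — no reversal.

No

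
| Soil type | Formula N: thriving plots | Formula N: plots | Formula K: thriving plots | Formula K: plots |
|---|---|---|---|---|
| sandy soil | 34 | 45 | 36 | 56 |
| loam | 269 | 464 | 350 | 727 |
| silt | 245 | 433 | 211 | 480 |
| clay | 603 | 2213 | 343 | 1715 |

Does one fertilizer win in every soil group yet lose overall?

No

Sandy soil: Formula N 34/45 = 75.6%, Formula K 36/56 = 64.3% → Formula N
Loam: Formula N 269/464 = 58.0%, Formula K 350/727 = 48.1% → Formula N
Silt: Formula N 245/433 = 56.6%, Formula K 211/480 = 44.0% → Formula N
Clay: Formula N 603/2213 = 27.2%, Formula K 343/1715 = 20.0% → Formula N
Overall: Formula N 1151/3155 = 36.5%, Formula K 940/2978 = 31.6% → Formula N
Formula N wins overall and in every soil group — no reversal.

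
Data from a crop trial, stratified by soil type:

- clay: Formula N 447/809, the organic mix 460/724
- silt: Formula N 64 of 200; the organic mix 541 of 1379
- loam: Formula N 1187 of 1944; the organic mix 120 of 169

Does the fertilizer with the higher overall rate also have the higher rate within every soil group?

No

Clay: Formula N 447/809 = 55.3%, the organic mix 460/724 = 63.5% → the organic mix
Silt: Formula N 64/200 = 32.0%, the organic mix 541/1379 = 39.2% → the organic mix
Loam: Formula N 1187/1944 = 61.1%, the organic mix 120/169 = 71.0% → the organic mix
Overall: Formula N 1698/2953 = 57.5%, the organic mix 1121/2272 = 49.3% → Formula N
The organic mix wins each soil group but Formula N wins overall — the comparison reverses. The organic mix's plots skew toward silt, which has a lower base rate.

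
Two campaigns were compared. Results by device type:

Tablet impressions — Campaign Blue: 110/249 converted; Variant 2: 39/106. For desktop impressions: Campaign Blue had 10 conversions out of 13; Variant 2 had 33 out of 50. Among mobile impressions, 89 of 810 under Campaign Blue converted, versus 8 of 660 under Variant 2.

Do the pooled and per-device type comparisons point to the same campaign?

Yes

Tablet: Campaign Blue 110/249 = 44.2%, Variant 2 39/106 = 36.8% → Campaign Blue
Desktop: Campaign Blue 10/13 = 76.9%, Variant 2 33/50 = 66.0% → Campaign Blue
Mobile: Campaign Blue 89/810 = 11.0%, Variant 2 8/660 = 1.2% → Campaign Blue
Overall: Campaign Blue 209/1072 = 19.5%, Variant 2 80/816 = 9.8% → Campaign Blue
Campaign Blue wins overall and in every device group — no reversal.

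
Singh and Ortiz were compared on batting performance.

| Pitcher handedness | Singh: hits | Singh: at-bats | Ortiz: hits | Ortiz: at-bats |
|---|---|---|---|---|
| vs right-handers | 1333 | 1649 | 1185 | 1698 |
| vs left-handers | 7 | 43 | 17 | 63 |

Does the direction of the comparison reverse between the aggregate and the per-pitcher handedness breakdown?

Vs right-handers: Singh 1333/1649 = 80.8%, Ortiz 1185/1698 = 69.8% → Singh
Vs left-handers: Singh 7/43 = 16.3%, Ortiz 17/63 = 27.0% → Ortiz
Overall: Singh 1340/1692 = 79.2%, Ortiz 1202/1761 = 68.3% → Singh
Neither sweeps: Singh wins 1 of 2 groups, Ortiz wins 1. Singh wins overall but not every group — no Simpson reversal.

No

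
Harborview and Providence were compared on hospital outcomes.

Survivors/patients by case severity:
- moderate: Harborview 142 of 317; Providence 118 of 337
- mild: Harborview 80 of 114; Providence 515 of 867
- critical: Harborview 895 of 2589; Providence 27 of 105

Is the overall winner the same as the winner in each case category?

No

Moderate: Harborview 142/317 = 44.8%, Providence 118/337 = 35.0% → Harborview
Mild: Harborview 80/114 = 70.2%, Providence 515/867 = 59.4% → Harborview
Critical: Harborview 895/2589 = 34.6%, Providence 27/105 = 25.7% → Harborview
Overall: Harborview 1117/3020 = 37.0%, Providence 660/1309 = 50.4% → Providence
Harborview wins each case group but Providence wins overall — the comparison reverses. Harborview's patients skew toward critical, which has a lower base rate.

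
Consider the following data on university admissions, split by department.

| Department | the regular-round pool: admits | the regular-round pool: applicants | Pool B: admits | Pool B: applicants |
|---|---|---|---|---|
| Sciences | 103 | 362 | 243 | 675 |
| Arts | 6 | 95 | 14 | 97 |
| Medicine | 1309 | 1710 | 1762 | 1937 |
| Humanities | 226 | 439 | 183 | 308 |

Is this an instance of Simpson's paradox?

No

Sciences: the regular-round pool 103/362 = 28.5%, Pool B 243/675 = 36.0% → Pool B
Arts: the regular-round pool 6/95 = 6.3%, Pool B 14/97 = 14.4% → Pool B
Medicine: the regular-round pool 1309/1710 = 76.5%, Pool B 1762/1937 = 91.0% → Pool B
Humanities: the regular-round pool 226/439 = 51.5%, Pool B 183/308 = 59.4% → Pool B
Overall: the regular-round pool 1644/2606 = 63.1%, Pool B 2202/3017 = 73.0% → Pool B
Pool B wins overall and in every department group — no reversal.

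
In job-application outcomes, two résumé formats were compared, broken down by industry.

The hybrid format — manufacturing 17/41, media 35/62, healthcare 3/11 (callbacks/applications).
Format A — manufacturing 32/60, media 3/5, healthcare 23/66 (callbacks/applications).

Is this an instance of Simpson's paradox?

Yes

Manufacturing: the hybrid format 17/41 = 41.5%, Format A 32/60 = 53.3% → Format A
Media: the hybrid format 35/62 = 56.5%, Format A 3/5 = 60.0% → Format A
Healthcare: the hybrid format 3/11 = 27.3%, Format A 23/66 = 34.8% → Format A
Overall: the hybrid format 55/114 = 48.2%, Format A 58/131 = 44.3% → the hybrid format
Format A wins each industry group but the hybrid format wins overall — the comparison reverses. Format A's applications skew toward healthcare, which has a lower base rate.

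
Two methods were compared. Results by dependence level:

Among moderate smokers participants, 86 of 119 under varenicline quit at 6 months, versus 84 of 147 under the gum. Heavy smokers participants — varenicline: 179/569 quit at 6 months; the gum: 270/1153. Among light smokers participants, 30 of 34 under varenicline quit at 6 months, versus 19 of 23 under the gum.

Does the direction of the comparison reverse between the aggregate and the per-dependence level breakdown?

No

Moderate smokers: varenicline 86/119 = 72.3%, the gum 84/147 = 57.1% → varenicline
Heavy smokers: varenicline 179/569 = 31.5%, the gum 270/1153 = 23.4% → varenicline
Light smokers: varenicline 30/34 = 88.2%, the gum 19/23 = 82.6% → varenicline
Overall: varenicline 295/722 = 40.9%, the gum 373/1323 = 28.2% → varenicline
Varenicline wins overall and in every dependence group — no reversal.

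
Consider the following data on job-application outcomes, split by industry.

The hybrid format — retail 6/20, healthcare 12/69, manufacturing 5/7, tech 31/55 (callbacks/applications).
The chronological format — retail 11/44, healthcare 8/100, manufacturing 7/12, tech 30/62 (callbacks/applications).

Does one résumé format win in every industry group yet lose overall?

No

Retail: the hybrid format 6/20 = 30.0%, the chronological format 11/44 = 25.0% → the hybrid format
Healthcare: the hybrid format 12/69 = 17.4%, the chronological format 8/100 = 8.0% → the hybrid format
Manufacturing: the hybrid format 5/7 = 71.4%, the chronological format 7/12 = 58.3% → the hybrid format
Tech: the hybrid format 31/55 = 56.4%, the chronological format 30/62 = 48.4% → the hybrid format
Overall: the hybrid format 54/151 = 35.8%, the chronological format 56/218 = 25.7% → the hybrid format
The hybrid format wins overall and in every industry group — no reversal.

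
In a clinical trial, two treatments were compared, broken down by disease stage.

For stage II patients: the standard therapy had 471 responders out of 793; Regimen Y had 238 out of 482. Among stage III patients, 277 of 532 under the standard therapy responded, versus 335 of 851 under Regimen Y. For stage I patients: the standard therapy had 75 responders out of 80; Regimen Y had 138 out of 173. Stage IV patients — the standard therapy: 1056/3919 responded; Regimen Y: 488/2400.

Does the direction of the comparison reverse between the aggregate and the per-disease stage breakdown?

No

Stage II: the standard therapy 471/793 = 59.4%, Regimen Y 238/482 = 49.4% → the standard therapy
Stage III: the standard therapy 277/532 = 52.1%, Regimen Y 335/851 = 39.4% → the standard therapy
Stage I: the standard therapy 75/80 = 93.8%, Regimen Y 138/173 = 79.8% → the standard therapy
Stage IV: the standard therapy 1056/3919 = 26.9%, Regimen Y 488/2400 = 20.3% → the standard therapy
Overall: the standard therapy 1879/5324 = 35.3%, Regimen Y 1199/3906 = 30.7% → the standard therapy
The standard therapy wins overall and in every disease group — no reversal.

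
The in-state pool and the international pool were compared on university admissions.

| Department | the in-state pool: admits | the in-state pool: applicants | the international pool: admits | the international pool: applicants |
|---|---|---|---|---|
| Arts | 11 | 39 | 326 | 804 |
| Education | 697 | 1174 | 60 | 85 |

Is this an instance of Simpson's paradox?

Arts: the in-state pool 11/39 = 28.2%, the international pool 326/804 = 40.5% → the international pool
Education: the in-state pool 697/1174 = 59.4%, the international pool 60/85 = 70.6% → the international pool
Overall: the in-state pool 708/1213 = 58.4%, the international pool 386/889 = 43.4% → the in-state pool
The international pool wins each department group but the in-state pool wins overall — the comparison reverses. The international pool's applicants skew toward Arts, which has a lower base rate.

Yes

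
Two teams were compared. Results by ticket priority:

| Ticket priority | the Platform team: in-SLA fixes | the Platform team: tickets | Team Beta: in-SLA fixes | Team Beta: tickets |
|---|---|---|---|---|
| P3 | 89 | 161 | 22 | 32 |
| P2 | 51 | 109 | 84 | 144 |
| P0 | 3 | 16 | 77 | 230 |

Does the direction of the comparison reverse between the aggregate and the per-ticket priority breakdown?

Yes

P3: the Platform team 89/161 = 55.3%, Team Beta 22/32 = 68.8% → Team Beta
P2: the Platform team 51/109 = 46.8%, Team Beta 84/144 = 58.3% → Team Beta
P0: the Platform team 3/16 = 18.8%, Team Beta 77/230 = 33.5% → Team Beta
Overall: the Platform team 143/286 = 50.0%, Team Beta 183/406 = 45.1% → the Platform team
Team Beta wins each ticket group but the Platform team wins overall — the comparison reverses. Team Beta's tickets skew toward P0, which has a lower base rate.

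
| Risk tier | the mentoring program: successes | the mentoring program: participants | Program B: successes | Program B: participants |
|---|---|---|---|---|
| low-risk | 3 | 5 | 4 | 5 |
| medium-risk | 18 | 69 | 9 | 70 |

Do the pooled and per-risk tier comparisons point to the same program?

No

Low-risk: the mentoring program 3/5 = 60.0%, Program B 4/5 = 80.0% → Program B
Medium-risk: the mentoring program 18/69 = 26.1%, Program B 9/70 = 12.9% → the mentoring program
Overall: the mentoring program 21/74 = 28.4%, Program B 13/75 = 17.3% → the mentoring program
Neither sweeps: the mentoring program wins 1 of 2 groups, Program B wins 1. The mentoring program wins overall but not every group — no Simpson reversal.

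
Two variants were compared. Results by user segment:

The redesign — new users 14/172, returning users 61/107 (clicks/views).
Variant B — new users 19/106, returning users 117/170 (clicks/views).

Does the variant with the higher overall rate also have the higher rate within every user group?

New users: the redesign 14/172 = 8.1%, Variant B 19/106 = 17.9% → Variant B
Returning users: the redesign 61/107 = 57.0%, Variant B 117/170 = 68.8% → Variant B
Overall: the redesign 75/279 = 26.9%, Variant B 136/276 = 49.3% → Variant B
Variant B wins overall and in every user group — no reversal.

Yes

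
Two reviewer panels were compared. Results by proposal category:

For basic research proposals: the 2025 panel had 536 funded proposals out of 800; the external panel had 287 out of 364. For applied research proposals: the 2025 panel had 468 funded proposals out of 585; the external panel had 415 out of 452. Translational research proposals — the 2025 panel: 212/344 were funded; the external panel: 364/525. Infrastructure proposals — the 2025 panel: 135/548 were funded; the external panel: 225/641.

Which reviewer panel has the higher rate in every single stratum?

Basic research: the 2025 panel 536/800 = 67.0%, the external panel 287/364 = 78.8% → the external panel
Applied research: the 2025 panel 468/585 = 80.0%, the external panel 415/452 = 91.8% → the external panel
Translational research: the 2025 panel 212/344 = 61.6%, the external panel 364/525 = 69.3% → the external panel
Infrastructure: the 2025 panel 135/548 = 24.6%, the external panel 225/641 = 35.1% → the external panel
The external panel has the higher rate in all 4 groups.

the external panel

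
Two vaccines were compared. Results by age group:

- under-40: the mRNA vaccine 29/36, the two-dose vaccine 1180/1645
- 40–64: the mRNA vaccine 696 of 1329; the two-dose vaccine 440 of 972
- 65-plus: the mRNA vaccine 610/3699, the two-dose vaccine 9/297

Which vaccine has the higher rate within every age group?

Under-40: the mRNA vaccine 29/36 = 80.6%, the two-dose vaccine 1180/1645 = 71.7% → the mRNA vaccine
40–64: the mRNA vaccine 696/1329 = 52.4%, the two-dose vaccine 440/972 = 45.3% → the mRNA vaccine
65-plus: the mRNA vaccine 610/3699 = 16.5%, the two-dose vaccine 9/297 = 3.0% → the mRNA vaccine
The mRNA vaccine has the higher rate in all 3 groups.

the mRNA vaccine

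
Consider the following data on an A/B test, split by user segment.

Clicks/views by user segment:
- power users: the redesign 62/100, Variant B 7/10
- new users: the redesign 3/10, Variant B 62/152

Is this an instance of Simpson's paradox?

Power users: the redesign 62/100 = 62.0%, Variant B 7/10 = 70.0% → Variant B
New users: the redesign 3/10 = 30.0%, Variant B 62/152 = 40.8% → Variant B
Overall: the redesign 65/110 = 59.1%, Variant B 69/162 = 42.6% → the redesign
Variant B wins each user group but the redesign wins overall — the comparison reverses. Variant B's views skew toward new users, which has a lower base rate.

Yes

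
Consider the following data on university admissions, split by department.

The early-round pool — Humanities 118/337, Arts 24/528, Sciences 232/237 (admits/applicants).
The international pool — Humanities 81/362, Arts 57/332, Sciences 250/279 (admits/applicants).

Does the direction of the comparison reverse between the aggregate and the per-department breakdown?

No

Humanities: the early-round pool 118/337 = 35.0%, the international pool 81/362 = 22.4% → the early-round pool
Arts: the early-round pool 24/528 = 4.5%, the international pool 57/332 = 17.2% → the international pool
Sciences: the early-round pool 232/237 = 97.9%, the international pool 250/279 = 89.6% → the early-round pool
Overall: the early-round pool 374/1102 = 33.9%, the international pool 388/973 = 39.9% → the international pool
Neither sweeps: the early-round pool wins 2 of 3 groups, the international pool wins 1. The international pool wins overall but not every group — no Simpson reversal.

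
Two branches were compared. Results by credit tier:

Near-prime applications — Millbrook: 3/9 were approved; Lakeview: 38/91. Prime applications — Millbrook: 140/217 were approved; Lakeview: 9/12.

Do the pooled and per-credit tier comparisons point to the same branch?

No

Near-prime: Millbrook 3/9 = 33.3%, Lakeview 38/91 = 41.8% → Lakeview
Prime: Millbrook 140/217 = 64.5%, Lakeview 9/12 = 75.0% → Lakeview
Overall: Millbrook 143/226 = 63.3%, Lakeview 47/103 = 45.6% → Millbrook
Lakeview wins each credit group but Millbrook wins overall — the comparison reverses. Lakeview's applications skew toward near-prime, which has a lower base rate.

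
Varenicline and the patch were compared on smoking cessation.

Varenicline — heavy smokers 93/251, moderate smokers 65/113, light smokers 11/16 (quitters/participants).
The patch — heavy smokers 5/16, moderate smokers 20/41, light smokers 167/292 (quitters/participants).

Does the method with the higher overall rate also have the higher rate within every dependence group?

No

Heavy smokers: varenicline 93/251 = 37.1%, the patch 5/16 = 31.2% → varenicline
Moderate smokers: varenicline 65/113 = 57.5%, the patch 20/41 = 48.8% → varenicline
Light smokers: varenicline 11/16 = 68.8%, the patch 167/292 = 57.2% → varenicline
Overall: varenicline 169/380 = 44.5%, the patch 192/349 = 55.0% → the patch
Varenicline wins each dependence group but the patch wins overall — the comparison reverses. Varenicline's participants skew toward heavy smokers, which has a lower base rate.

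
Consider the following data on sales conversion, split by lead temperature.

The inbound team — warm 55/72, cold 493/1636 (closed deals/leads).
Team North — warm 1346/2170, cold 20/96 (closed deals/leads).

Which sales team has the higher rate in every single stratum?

Warm: the inbound team 55/72 = 76.4%, Team North 1346/2170 = 62.0% → the inbound team
Cold: the inbound team 493/1636 = 30.1%, Team North 20/96 = 20.8% → the inbound team
The inbound team has the higher rate in both groups.

the inbound team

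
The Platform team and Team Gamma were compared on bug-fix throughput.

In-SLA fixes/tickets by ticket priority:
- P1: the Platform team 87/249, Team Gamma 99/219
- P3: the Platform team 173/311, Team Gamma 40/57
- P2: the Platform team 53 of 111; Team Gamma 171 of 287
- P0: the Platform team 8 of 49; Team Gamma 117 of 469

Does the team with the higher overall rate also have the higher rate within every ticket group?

No

P1: the Platform team 87/249 = 34.9%, Team Gamma 99/219 = 45.2% → Team Gamma
P3: the Platform team 173/311 = 55.6%, Team Gamma 40/57 = 70.2% → Team Gamma
P2: the Platform team 53/111 = 47.7%, Team Gamma 171/287 = 59.6% → Team Gamma
P0: the Platform team 8/49 = 16.3%, Team Gamma 117/469 = 24.9% → Team Gamma
Overall: the Platform team 321/720 = 44.6%, Team Gamma 427/1032 = 41.4% → the Platform team
Team Gamma wins each ticket group but the Platform team wins overall — the comparison reverses. Team Gamma's tickets skew toward P0, which has a lower base rate.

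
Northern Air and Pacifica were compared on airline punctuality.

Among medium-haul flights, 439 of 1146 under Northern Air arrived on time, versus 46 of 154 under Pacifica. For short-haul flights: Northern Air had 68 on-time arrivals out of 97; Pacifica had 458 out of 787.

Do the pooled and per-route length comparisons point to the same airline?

Medium-haul: Northern Air 439/1146 = 38.3%, Pacifica 46/154 = 29.9% → Northern Air
Short-haul: Northern Air 68/97 = 70.1%, Pacifica 458/787 = 58.2% → Northern Air
Overall: Northern Air 507/1243 = 40.8%, Pacifica 504/941 = 53.6% → Pacifica
Northern Air wins each route group but Pacifica wins overall — the comparison reverses. Northern Air's flights skew toward medium-haul, which has a lower base rate.

No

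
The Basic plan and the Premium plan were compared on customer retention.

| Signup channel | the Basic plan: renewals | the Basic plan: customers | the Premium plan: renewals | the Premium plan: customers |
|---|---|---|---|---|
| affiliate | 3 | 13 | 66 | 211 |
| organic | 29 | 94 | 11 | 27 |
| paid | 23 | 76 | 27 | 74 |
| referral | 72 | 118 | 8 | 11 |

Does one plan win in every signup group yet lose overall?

Affiliate: the Basic plan 3/13 = 23.1%, the Premium plan 66/211 = 31.3% → the Premium plan
Organic: the Basic plan 29/94 = 30.9%, the Premium plan 11/27 = 40.7% → the Premium plan
Paid: the Basic plan 23/76 = 30.3%, the Premium plan 27/74 = 36.5% → the Premium plan
Referral: the Basic plan 72/118 = 61.0%, the Premium plan 8/11 = 72.7% → the Premium plan
Overall: the Basic plan 127/301 = 42.2%, the Premium plan 112/323 = 34.7% → the Basic plan
The Premium plan wins each signup group but the Basic plan wins overall — the comparison reverses. The Premium plan's customers skew toward affiliate, which has a lower base rate.

Yes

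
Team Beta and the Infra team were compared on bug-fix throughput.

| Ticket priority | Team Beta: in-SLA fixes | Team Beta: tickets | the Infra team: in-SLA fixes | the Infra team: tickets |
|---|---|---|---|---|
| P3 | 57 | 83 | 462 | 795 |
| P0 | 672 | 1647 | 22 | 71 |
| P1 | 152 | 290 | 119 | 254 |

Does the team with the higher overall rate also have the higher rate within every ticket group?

P3: Team Beta 57/83 = 68.7%, the Infra team 462/795 = 58.1% → Team Beta
P0: Team Beta 672/1647 = 40.8%, the Infra team 22/71 = 31.0% → Team Beta
P1: Team Beta 152/290 = 52.4%, the Infra team 119/254 = 46.9% → Team Beta
Overall: Team Beta 881/2020 = 43.6%, the Infra team 603/1120 = 53.8% → the Infra team
Team Beta wins each ticket group but the Infra team wins overall — the comparison reverses. Team Beta's tickets skew toward P0, which has a lower base rate.

No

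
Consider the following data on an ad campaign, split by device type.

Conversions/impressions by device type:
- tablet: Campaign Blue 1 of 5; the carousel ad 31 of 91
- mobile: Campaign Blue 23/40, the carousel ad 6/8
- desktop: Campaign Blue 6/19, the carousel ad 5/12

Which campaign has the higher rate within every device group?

the carousel ad

Tablet: Campaign Blue 1/5 = 20.0%, the carousel ad 31/91 = 34.1% → the carousel ad
Mobile: Campaign Blue 23/40 = 57.5%, the carousel ad 6/8 = 75.0% → the carousel ad
Desktop: Campaign Blue 6/19 = 31.6%, the carousel ad 5/12 = 41.7% → the carousel ad
The carousel ad has the higher rate in all 3 groups.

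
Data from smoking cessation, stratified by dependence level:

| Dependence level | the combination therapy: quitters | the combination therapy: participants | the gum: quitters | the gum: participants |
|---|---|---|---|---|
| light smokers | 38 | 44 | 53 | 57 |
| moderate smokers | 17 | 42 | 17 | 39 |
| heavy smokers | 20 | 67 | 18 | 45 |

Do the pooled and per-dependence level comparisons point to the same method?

Yes

Light smokers: the combination therapy 38/44 = 86.4%, the gum 53/57 = 93.0% → the gum
Moderate smokers: the combination therapy 17/42 = 40.5%, the gum 17/39 = 43.6% → the gum
Heavy smokers: the combination therapy 20/67 = 29.9%, the gum 18/45 = 40.0% → the gum
Overall: the combination therapy 75/153 = 49.0%, the gum 88/141 = 62.4% → the gum
The gum wins overall and in every dependence group — no reversal.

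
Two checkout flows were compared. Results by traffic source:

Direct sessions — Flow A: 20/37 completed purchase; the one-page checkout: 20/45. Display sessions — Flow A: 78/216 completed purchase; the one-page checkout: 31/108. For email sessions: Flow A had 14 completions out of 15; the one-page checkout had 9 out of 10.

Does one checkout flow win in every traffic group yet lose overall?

Direct: Flow A 20/37 = 54.1%, the one-page checkout 20/45 = 44.4% → Flow A
Display: Flow A 78/216 = 36.1%, the one-page checkout 31/108 = 28.7% → Flow A
Email: Flow A 14/15 = 93.3%, the one-page checkout 9/10 = 90.0% → Flow A
Overall: Flow A 112/268 = 41.8%, the one-page checkout 60/163 = 36.8% → Flow A
Flow A wins overall and in every traffic group — no reversal.

No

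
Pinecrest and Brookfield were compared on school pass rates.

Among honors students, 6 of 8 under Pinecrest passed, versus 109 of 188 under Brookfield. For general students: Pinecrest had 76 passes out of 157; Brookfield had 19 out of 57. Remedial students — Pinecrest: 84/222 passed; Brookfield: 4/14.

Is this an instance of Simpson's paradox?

Honors: Pinecrest 6/8 = 75.0%, Brookfield 109/188 = 58.0% → Pinecrest
General: Pinecrest 76/157 = 48.4%, Brookfield 19/57 = 33.3% → Pinecrest
Remedial: Pinecrest 84/222 = 37.8%, Brookfield 4/14 = 28.6% → Pinecrest
Overall: Pinecrest 166/387 = 42.9%, Brookfield 132/259 = 51.0% → Brookfield
Pinecrest wins each student group but Brookfield wins overall — the comparison reverses. Pinecrest's students skew toward remedial, which has a lower base rate.

Yes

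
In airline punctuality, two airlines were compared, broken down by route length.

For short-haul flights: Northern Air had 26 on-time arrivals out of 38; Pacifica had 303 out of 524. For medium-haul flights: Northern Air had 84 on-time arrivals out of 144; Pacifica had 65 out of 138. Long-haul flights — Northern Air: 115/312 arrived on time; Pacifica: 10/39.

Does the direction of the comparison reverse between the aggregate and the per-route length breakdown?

Short-haul: Northern Air 26/38 = 68.4%, Pacifica 303/524 = 57.8% → Northern Air
Medium-haul: Northern Air 84/144 = 58.3%, Pacifica 65/138 = 47.1% → Northern Air
Long-haul: Northern Air 115/312 = 36.9%, Pacifica 10/39 = 25.6% → Northern Air
Overall: Northern Air 225/494 = 45.5%, Pacifica 378/701 = 53.9% → Pacifica
Northern Air wins each route group but Pacifica wins overall — the comparison reverses. Northern Air's flights skew toward long-haul, which has a lower base rate.

Yes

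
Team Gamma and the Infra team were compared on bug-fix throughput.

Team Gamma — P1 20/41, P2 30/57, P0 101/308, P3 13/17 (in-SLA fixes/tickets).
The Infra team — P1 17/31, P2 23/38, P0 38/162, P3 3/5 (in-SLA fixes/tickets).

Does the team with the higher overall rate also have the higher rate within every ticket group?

P1: Team Gamma 20/41 = 48.8%, the Infra team 17/31 = 54.8% → the Infra team
P2: Team Gamma 30/57 = 52.6%, the Infra team 23/38 = 60.5% → the Infra team
P0: Team Gamma 101/308 = 32.8%, the Infra team 38/162 = 23.5% → Team Gamma
P3: Team Gamma 13/17 = 76.5%, the Infra team 3/5 = 60.0% → Team Gamma
Overall: Team Gamma 164/423 = 38.8%, the Infra team 81/236 = 34.3% → Team Gamma
Neither sweeps: Team Gamma wins 2 of 4 groups, the Infra team wins 2. Team Gamma wins overall but not every group — no Simpson reversal.

No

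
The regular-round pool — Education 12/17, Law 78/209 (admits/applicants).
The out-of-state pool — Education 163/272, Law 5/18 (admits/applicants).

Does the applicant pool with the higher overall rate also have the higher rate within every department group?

Education: the regular-round pool 12/17 = 70.6%, the out-of-state pool 163/272 = 59.9% → the regular-round pool
Law: the regular-round pool 78/209 = 37.3%, the out-of-state pool 5/18 = 27.8% → the regular-round pool
Overall: the regular-round pool 90/226 = 39.8%, the out-of-state pool 168/290 = 57.9% → the out-of-state pool
The regular-round pool wins each department group but the out-of-state pool wins overall — the comparison reverses. The regular-round pool's applicants skew toward Law, which has a lower base rate.

No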